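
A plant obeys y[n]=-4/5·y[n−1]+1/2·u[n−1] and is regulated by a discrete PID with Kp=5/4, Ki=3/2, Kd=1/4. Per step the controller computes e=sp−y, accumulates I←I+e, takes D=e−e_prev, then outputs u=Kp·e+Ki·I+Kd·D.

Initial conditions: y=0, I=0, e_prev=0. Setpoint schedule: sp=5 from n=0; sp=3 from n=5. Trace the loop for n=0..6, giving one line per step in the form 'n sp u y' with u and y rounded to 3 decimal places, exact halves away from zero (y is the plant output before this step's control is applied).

(exact arithmetic carried between steps; '≈' marks a value shown rounded to 6 d.p. or computed from one; I and e_prev carry over from the previous line; the table rounds u and y to 3 d.p., halves away from zero)
n=0: y=0, sp=5, e=sp−y=5; I=5, D=e−e_prev=5; u=5/4·5+3/2·5+1/4·5=15; next y=-4/5·0+1/2·15=7.5
n=1: y=7.5, sp=5, e=sp−y=-2.5; I=2.5, D=e−e_prev=-7.5; u=5/4·(-2.5)+3/2·2.5+1/4·(-7.5)=-1.25; next y=-4/5·7.5+1/2·(-1.25)=-6.625
n=2: y=-6.625, sp=5, e=sp−y=11.625; I=14.125, D=e−e_prev=14.125; u=5/4·11.625+3/2·14.125+1/4·14.125=39.25; next y=-4/5·(-6.625)+1/2·39.25=24.925
n=3: y=24.925, sp=5, e=sp−y=-19.925; I=-5.8, D=e−e_prev=-31.55; u=5/4·(-19.925)+3/2·(-5.8)+1/4·(-31.55)=-41.49375; next y=-4/5·24.925+1/2·(-41.49375)=-40.686875
n=4: y=-40.686875, sp=5, e=sp−y=45.686875; I=39.886875, D=e−e_prev=65.611875; u=5/4·45.686875+3/2·39.886875+1/4·65.611875=133.341875; next y=-4/5·(-40.686875)+1/2·133.341875≈99.220438
n=5: y≈99.220438, sp=3, e=sp−y≈-96.220438; I≈-56.333563, D=e−e_prev≈-141.907313; u=5/4·(-96.220438)+3/2·(-56.333563)+1/4·(-141.907313)≈-240.252719; next y=-4/5·99.220438+1/2·(-240.252719)≈-199.502709
n=6: y≈-199.502709, sp=3, e=sp−y≈202.502709; I≈146.169147, D=e−e_prev≈298.723147; u=5/4·202.502709+3/2·146.169147+1/4·298.723147≈547.062894; next y=-4/5·(-199.502709)+1/2·547.062894≈433.133614

0 5 15.000 0.000
1 5 -1.250 7.500
2 5 39.250 -6.625
3 5 -41.494 24.925
4 5 133.342 -40.687
5 3 -240.253 99.220
6 3 547.063 -199.503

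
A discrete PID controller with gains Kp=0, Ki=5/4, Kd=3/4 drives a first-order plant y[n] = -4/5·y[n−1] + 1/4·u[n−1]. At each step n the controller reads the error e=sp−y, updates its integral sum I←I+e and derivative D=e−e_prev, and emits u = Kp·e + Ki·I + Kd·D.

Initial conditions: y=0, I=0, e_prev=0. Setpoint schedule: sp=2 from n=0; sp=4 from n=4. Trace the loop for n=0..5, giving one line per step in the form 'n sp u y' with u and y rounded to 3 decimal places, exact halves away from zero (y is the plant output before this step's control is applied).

0 2 4.000 0.000
1 2 3.000 1.000
2 2 7.100 -0.050
3 2 5.145 1.815
4 4 14.737 -0.166
5 4 8.993 3.817

(exact arithmetic carried between steps; '≈' marks a value shown rounded to 6 d.p. or computed from one; I and e_prev carry over from the previous line; the table rounds u and y to 3 d.p., halves away from zero)
n=0: y=0, sp=2, e=sp−y=2; I=2, D=e−e_prev=2; u=0·2+5/4·2+3/4·2=4; next y=-4/5·0+1/4·4=1
n=1: y=1, sp=2, e=sp−y=1; I=3, D=e−e_prev=-1; u=0·1+5/4·3+3/4·(-1)=3; next y=-4/5·1+1/4·3=-0.05
n=2: y=-0.05, sp=2, e=sp−y=2.05; I=5.05, D=e−e_prev=1.05; u=0·2.05+5/4·5.05+3/4·1.05=7.1; next y=-4/5·(-0.05)+1/4·7.1=1.815
n=3: y=1.815, sp=2, e=sp−y=0.185; I=5.235, D=e−e_prev=-1.865; u=0·0.185+5/4·5.235+3/4·(-1.865)=5.145; next y=-4/5·1.815+1/4·5.145=-0.16575
n=4: y=-0.16575, sp=4, e=sp−y=4.16575; I=9.40075, D=e−e_prev=3.98075; u=0·4.16575+5/4·9.40075+3/4·3.98075=14.7365; next y=-4/5·(-0.16575)+1/4·14.7365=3.816725
n=5: y=3.816725, sp=4, e=sp−y=0.183275; I=9.584025, D=e−e_prev=-3.982475; u=0·0.183275+5/4·9.584025+3/4·(-3.982475)=8.993175; next y=-4/5·3.816725+1/4·8.993175≈-0.805086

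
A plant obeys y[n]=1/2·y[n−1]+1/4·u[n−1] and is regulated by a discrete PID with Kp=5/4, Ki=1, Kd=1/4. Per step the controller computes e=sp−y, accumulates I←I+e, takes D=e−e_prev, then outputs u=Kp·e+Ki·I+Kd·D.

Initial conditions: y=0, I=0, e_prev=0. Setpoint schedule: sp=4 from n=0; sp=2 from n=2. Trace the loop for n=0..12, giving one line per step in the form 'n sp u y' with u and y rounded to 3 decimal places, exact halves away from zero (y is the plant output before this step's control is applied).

0 4 10.000 0.000
1 4 6.750 2.500
2 2 2.781 2.938
3 2 4.387 2.164
4 2 3.993 2.179
5 2 4.046 2.088
6 2 4.016 2.055
7 2 4.012 2.032
8 2 4.006 2.019
9 2 4.004 2.011
10 2 4.002 2.006
11 2 4.001 2.004
12 2 4.001 2.002

(exact arithmetic carried between steps; '≈' marks a value shown rounded to 6 d.p. or computed from one; I and e_prev carry over from the previous line; the table rounds u and y to 3 d.p., halves away from zero)
n=0: y=0, sp=4, e=sp−y=4; I=4, D=e−e_prev=4; u=5/4·4+1·4+1/4·4=10; next y=1/2·0+1/4·10=2.5
n=1: y=2.5, sp=4, e=sp−y=1.5; I=5.5, D=e−e_prev=-2.5; u=5/4·1.5+1·5.5+1/4·(-2.5)=6.75; next y=1/2·2.5+1/4·6.75=2.9375
n=2: y=2.9375, sp=2, e=sp−y=-0.9375; I=4.5625, D=e−e_prev=-2.4375; u=5/4·(-0.9375)+1·4.5625+1/4·(-2.4375)=2.78125; next y=1/2·2.9375+1/4·2.78125≈2.164063
n=3: y≈2.164063, sp=2, e=sp−y≈-0.164063; I≈4.398438, D=e−e_prev≈0.773438; u=5/4·(-0.164063)+1·4.398438+1/4·0.773438≈4.386719; next y=1/2·2.164063+1/4·4.386719≈2.178711
n=4: y≈2.178711, sp=2, e=sp−y≈-0.178711; I≈4.219727, D=e−e_prev≈-0.014648; u=5/4·(-0.178711)+1·4.219727+1/4·(-0.014648)≈3.992676; next y=1/2·2.178711+1/4·3.992676≈2.087524
n=5: y≈2.087524, sp=2, e=sp−y≈-0.087524; I≈4.132202, D=e−e_prev≈0.091187; u=5/4·(-0.087524)+1·4.132202+1/4·0.091187≈4.045593; next y=1/2·2.087524+1/4·4.045593≈2.055161
n=6: y≈2.055161, sp=2, e=sp−y≈-0.055161; I≈4.077042, D=e−e_prev≈0.032364; u=5/4·(-0.055161)+1·4.077042+1/4·0.032364≈4.016182; next y=1/2·2.055161+1/4·4.016182≈2.031626
n=7: y≈2.031626, sp=2, e=sp−y≈-0.031626; I≈4.045416, D=e−e_prev≈0.023535; u=5/4·(-0.031626)+1·4.045416+1/4·0.023535≈4.011767; next y=1/2·2.031626+1/4·4.011767≈2.018755
n=8: y≈2.018755, sp=2, e=sp−y≈-0.018755; I≈4.026661, D=e−e_prev≈0.012871; u=5/4·(-0.018755)+1·4.026661+1/4·0.012871≈4.006436; next y=1/2·2.018755+1/4·4.006436≈2.010986
n=9: y≈2.010986, sp=2, e=sp−y≈-0.010986; I≈4.015675, D=e−e_prev≈0.007768; u=5/4·(-0.010986)+1·4.015675+1/4·0.007768≈4.003884; next y=1/2·2.010986+1/4·4.003884≈2.006464
n=10: y≈2.006464, sp=2, e=sp−y≈-0.006464; I≈4.009211, D=e−e_prev≈0.004522; u=5/4·(-0.006464)+1·4.009211+1/4·0.004522≈4.002261; next y=1/2·2.006464+1/4·4.002261≈2.003797
n=11: y≈2.003797, sp=2, e=sp−y≈-0.003797; I≈4.005413, D=e−e_prev≈0.002667; u=5/4·(-0.003797)+1·4.005413+1/4·0.002667≈4.001333; next y=1/2·2.003797+1/4·4.001333≈2.002232
n=12: y≈2.002232, sp=2, e=sp−y≈-0.002232; I≈4.003181, D=e−e_prev≈0.001565; u=5/4·(-0.002232)+1·4.003181+1/4·0.001565≈4.000783; next y=1/2·2.002232+1/4·4.000783≈2.001312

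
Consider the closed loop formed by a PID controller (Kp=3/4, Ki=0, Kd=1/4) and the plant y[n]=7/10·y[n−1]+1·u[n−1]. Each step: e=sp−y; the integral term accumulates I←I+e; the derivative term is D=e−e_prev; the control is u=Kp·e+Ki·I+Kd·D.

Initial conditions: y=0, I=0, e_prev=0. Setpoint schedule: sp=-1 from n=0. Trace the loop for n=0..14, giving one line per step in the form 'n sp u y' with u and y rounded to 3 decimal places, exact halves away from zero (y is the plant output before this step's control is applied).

(exact arithmetic carried between steps; '≈' marks a value shown rounded to 6 d.p. or computed from one; I and e_prev carry over from the previous line; the table rounds u and y to 3 d.p., halves away from zero)
n=0: y=0, sp=-1, e=sp−y=-1; I=-1, D=e−e_prev=-1; u=3/4·(-1)+0·(-1)+1/4·(-1)=-1; next y=7/10·0+1·(-1)=-1
n=1: y=-1, sp=-1, e=sp−y=0; I=-1, D=e−e_prev=1; u=3/4·0+0·(-1)+1/4·1=0.25; next y=7/10·(-1)+1·0.25=-0.45
n=2: y=-0.45, sp=-1, e=sp−y=-0.55; I=-1.55, D=e−e_prev=-0.55; u=3/4·(-0.55)+0·(-1.55)+1/4·(-0.55)=-0.55; next y=7/10·(-0.45)+1·(-0.55)=-0.865
n=3: y=-0.865, sp=-1, e=sp−y=-0.135; I=-1.685, D=e−e_prev=0.415; u=3/4·(-0.135)+0·(-1.685)+1/4·0.415=0.0025; next y=7/10·(-0.865)+1·0.0025=-0.603
n=4: y=-0.603, sp=-1, e=sp−y=-0.397; I=-2.082, D=e−e_prev=-0.262; u=3/4·(-0.397)+0·(-2.082)+1/4·(-0.262)=-0.36325; next y=7/10·(-0.603)+1·(-0.36325)=-0.78535
n=5: y=-0.78535, sp=-1, e=sp−y=-0.21465; I=-2.29665, D=e−e_prev=0.18235; u=3/4·(-0.21465)+0·(-2.29665)+1/4·0.18235=-0.1154; next y=7/10·(-0.78535)+1·(-0.1154)=-0.665145
n=6: y=-0.665145, sp=-1, e=sp−y=-0.334855; I=-2.631505, D=e−e_prev=-0.120205; u=3/4·(-0.334855)+0·(-2.631505)+1/4·(-0.120205)≈-0.281193; next y=7/10·(-0.665145)+1·(-0.281193)≈-0.746794
n=7: y=-0.746794, sp=-1, e=sp−y=-0.253206; I=-2.884711, D=e−e_prev=0.081649; u=3/4·(-0.253206)+0·(-2.884711)+1/4·0.081649≈-0.169492; next y=7/10·(-0.746794)+1·(-0.169492)≈-0.692248
n=8: y≈-0.692248, sp=-1, e=sp−y≈-0.307752; I≈-3.192463, D=e−e_prev≈-0.054546; u=3/4·(-0.307752)+0·(-3.192463)+1/4·(-0.054546)≈-0.244450; next y=7/10·(-0.692248)+1·(-0.244450)≈-0.729024
n=9: y≈-0.729024, sp=-1, e=sp−y≈-0.270976; I≈-3.463439, D=e−e_prev≈0.036776; u=3/4·(-0.270976)+0·(-3.463439)+1/4·0.036776≈-0.194038; next y=7/10·(-0.729024)+1·(-0.194038)≈-0.704355
n=10: y≈-0.704355, sp=-1, e=sp−y≈-0.295645; I≈-3.759084, D=e−e_prev≈-0.024669; u=3/4·(-0.295645)+0·(-3.759084)+1/4·(-0.024669)≈-0.227901; next y=7/10·(-0.704355)+1·(-0.227901)≈-0.720950
n=11: y≈-0.720950, sp=-1, e=sp−y≈-0.279050; I≈-4.038134, D=e−e_prev≈0.016595; u=3/4·(-0.279050)+0·(-4.038134)+1/4·0.016595≈-0.205139; next y=7/10·(-0.720950)+1·(-0.205139)≈-0.709804
n=12: y≈-0.709804, sp=-1, e=sp−y≈-0.290196; I≈-4.328331, D=e−e_prev≈-0.011146; u=3/4·(-0.290196)+0·(-4.328331)+1/4·(-0.011146)≈-0.220434; next y=7/10·(-0.709804)+1·(-0.220434)≈-0.717296
n=13: y≈-0.717296, sp=-1, e=sp−y≈-0.282704; I≈-4.611034, D=e−e_prev≈0.007492; u=3/4·(-0.282704)+0·(-4.611034)+1/4·0.007492≈-0.210155; next y=7/10·(-0.717296)+1·(-0.210155)≈-0.712262
n=14: y≈-0.712262, sp=-1, e=sp−y≈-0.287738; I≈-4.898772, D=e−e_prev≈-0.005034; u=3/4·(-0.287738)+0·(-4.898772)+1/4·(-0.005034)≈-0.217062; next y=7/10·(-0.712262)+1·(-0.217062)≈-0.715645

0 -1 -1.000 0.000
1 -1 0.250 -1.000
2 -1 -0.550 -0.450
3 -1 0.003 -0.865
4 -1 -0.363 -0.603
5 -1 -0.115 -0.785
6 -1 -0.281 -0.665
7 -1 -0.169 -0.747
8 -1 -0.244 -0.692
9 -1 -0.194 -0.729
10 -1 -0.228 -0.704
11 -1 -0.205 -0.721
12 -1 -0.220 -0.710
13 -1 -0.210 -0.717
14 -1 -0.217 -0.712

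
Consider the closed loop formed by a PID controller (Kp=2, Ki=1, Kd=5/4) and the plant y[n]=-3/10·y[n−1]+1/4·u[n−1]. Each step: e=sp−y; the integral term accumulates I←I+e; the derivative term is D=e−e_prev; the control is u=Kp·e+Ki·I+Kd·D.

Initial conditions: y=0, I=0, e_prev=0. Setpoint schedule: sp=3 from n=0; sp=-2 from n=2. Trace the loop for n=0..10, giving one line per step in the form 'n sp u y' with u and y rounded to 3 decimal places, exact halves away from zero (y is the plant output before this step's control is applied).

0 3 12.750 0.000
1 3 -1.547 3.188
2 -2 0.254 -1.343
3 -2 -7.506 0.467
4 -2 2.842 -2.016
5 -2 -14.406 1.315
6 -2 9.017 -3.996
7 -2 -27.285 3.453
8 -2 24.642 -7.857
9 -2 -53.232 8.518
10 -2 60.339 -15.863

(exact arithmetic carried between steps; '≈' marks a value shown rounded to 6 d.p. or computed from one; I and e_prev carry over from the previous line; the table rounds u and y to 3 d.p., halves away from zero)
n=0: y=0, sp=3, e=sp−y=3; I=3, D=e−e_prev=3; u=2·3+1·3+5/4·3=12.75; next y=-3/10·0+1/4·12.75=3.1875
n=1: y=3.1875, sp=3, e=sp−y=-0.1875; I=2.8125, D=e−e_prev=-3.1875; u=2·(-0.1875)+1·2.8125+5/4·(-3.1875)=-1.546875; next y=-3/10·3.1875+1/4·(-1.546875)≈-1.342969
n=2: y≈-1.342969, sp=-2, e=sp−y≈-0.657031; I≈2.155469, D=e−e_prev≈-0.469531; u=2·(-0.657031)+1·2.155469+5/4·(-0.469531)≈0.254492; next y=-3/10·(-1.342969)+1/4·0.254492≈0.466514
n=3: y≈0.466514, sp=-2, e=sp−y≈-2.466514; I≈-0.311045, D=e−e_prev≈-1.809482; u=2·(-2.466514)+1·(-0.311045)+5/4·(-1.809482)≈-7.505925; next y=-3/10·0.466514+1/4·(-7.505925)≈-2.016435
n=4: y≈-2.016435, sp=-2, e=sp−y≈0.016435; I≈-0.294609, D=e−e_prev≈2.482949; u=2·0.016435+1·(-0.294609)+5/4·2.482949≈2.841948; next y=-3/10·(-2.016435)+1/4·2.841948≈1.315418
n=5: y≈1.315418, sp=-2, e=sp−y≈-3.315418; I≈-3.610027, D=e−e_prev≈-3.331853; u=2·(-3.315418)+1·(-3.610027)+5/4·(-3.331853)≈-14.405678; next y=-3/10·1.315418+1/4·(-14.405678)≈-3.996045
n=6: y≈-3.996045, sp=-2, e=sp−y≈1.996045; I≈-1.613982, D=e−e_prev≈5.311462; u=2·1.996045+1·(-1.613982)+5/4·5.311462≈9.017436; next y=-3/10·(-3.996045)+1/4·9.017436≈3.453172
n=7: y≈3.453172, sp=-2, e=sp−y≈-5.453172; I≈-7.067155, D=e−e_prev≈-7.449217; u=2·(-5.453172)+1·(-7.067155)+5/4·(-7.449217)≈-27.285021; next y=-3/10·3.453172+1/4·(-27.285021)≈-7.857207
n=8: y≈-7.857207, sp=-2, e=sp−y≈5.857207; I≈-1.209948, D=e−e_prev≈11.310379; u=2·5.857207+1·(-1.209948)+5/4·11.310379≈24.642440; next y=-3/10·(-7.857207)+1/4·24.642440≈8.517772
n=9: y≈8.517772, sp=-2, e=sp−y≈-10.517772; I≈-11.727720, D=e−e_prev≈-16.374979; u=2·(-10.517772)+1·(-11.727720)+5/4·(-16.374979)≈-53.231988; next y=-3/10·8.517772+1/4·(-53.231988)≈-15.863329
n=10: y≈-15.863329, sp=-2, e=sp−y≈13.863329; I≈2.135609, D=e−e_prev≈24.381101; u=2·13.863329+1·2.135609+5/4·24.381101≈60.338642; next y=-3/10·(-15.863329)+1/4·60.338642≈19.843659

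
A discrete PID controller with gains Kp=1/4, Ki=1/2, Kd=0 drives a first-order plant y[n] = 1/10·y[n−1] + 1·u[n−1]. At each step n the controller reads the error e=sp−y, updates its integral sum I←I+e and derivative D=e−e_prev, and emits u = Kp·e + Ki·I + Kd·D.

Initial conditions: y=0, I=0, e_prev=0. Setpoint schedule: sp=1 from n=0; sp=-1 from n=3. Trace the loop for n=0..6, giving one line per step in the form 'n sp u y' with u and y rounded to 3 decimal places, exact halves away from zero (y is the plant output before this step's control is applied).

(exact arithmetic carried between steps; '≈' marks a value shown rounded to 6 d.p. or computed from one; I and e_prev carry over from the previous line; the table rounds u and y to 3 d.p., halves away from zero)
n=0: y=0, sp=1, e=sp−y=1; I=1, D=e−e_prev=1; u=1/4·1+1/2·1+0·1=0.75; next y=1/10·0+1·0.75=0.75
n=1: y=0.75, sp=1, e=sp−y=0.25; I=1.25, D=e−e_prev=-0.75; u=1/4·0.25+1/2·1.25+0·(-0.75)=0.6875; next y=1/10·0.75+1·0.6875=0.7625
n=2: y=0.7625, sp=1, e=sp−y=0.2375; I=1.4875, D=e−e_prev=-0.0125; u=1/4·0.2375+1/2·1.4875+0·(-0.0125)=0.803125; next y=1/10·0.7625+1·0.803125=0.879375
n=3: y=0.879375, sp=-1, e=sp−y=-1.879375; I=-0.391875, D=e−e_prev=-2.116875; u=1/4·(-1.879375)+1/2·(-0.391875)+0·(-2.116875)≈-0.665781; next y=1/10·0.879375+1·(-0.665781)≈-0.577844
n=4: y≈-0.577844, sp=-1, e=sp−y≈-0.422156; I≈-0.814031, D=e−e_prev≈1.457219; u=1/4·(-0.422156)+1/2·(-0.814031)+0·1.457219≈-0.512555; next y=1/10·(-0.577844)+1·(-0.512555)≈-0.570339
n=5: y≈-0.570339, sp=-1, e=sp−y≈-0.429661; I≈-1.243692, D=e−e_prev≈-0.007505; u=1/4·(-0.429661)+1/2·(-1.243692)+0·(-0.007505)≈-0.729261; next y=1/10·(-0.570339)+1·(-0.729261)≈-0.786295
n=6: y≈-0.786295, sp=-1, e=sp−y≈-0.213705; I≈-1.457397, D=e−e_prev≈0.215956; u=1/4·(-0.213705)+1/2·(-1.457397)+0·0.215956≈-0.782125; next y=1/10·(-0.786295)+1·(-0.782125)≈-0.860754

0 1 0.750 0.000
1 1 0.688 0.750
2 1 0.803 0.763
3 -1 -0.666 0.879
4 -1 -0.513 -0.578
5 -1 -0.729 -0.570
6 -1 -0.782 -0.786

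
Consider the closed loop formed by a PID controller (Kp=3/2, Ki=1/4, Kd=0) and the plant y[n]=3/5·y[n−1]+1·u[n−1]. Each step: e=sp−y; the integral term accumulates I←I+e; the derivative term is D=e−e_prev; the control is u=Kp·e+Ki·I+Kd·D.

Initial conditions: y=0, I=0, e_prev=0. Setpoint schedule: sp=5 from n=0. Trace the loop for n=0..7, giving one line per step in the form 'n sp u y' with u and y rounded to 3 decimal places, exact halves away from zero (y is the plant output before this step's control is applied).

(exact arithmetic carried between steps; '≈' marks a value shown rounded to 6 d.p. or computed from one; I and e_prev carry over from the previous line; the table rounds u and y to 3 d.p., halves away from zero)
n=0: y=0, sp=5, e=sp−y=5; I=5, D=e−e_prev=5; u=3/2·5+1/4·5+0·5=8.75; next y=3/5·0+1·8.75=8.75
n=1: y=8.75, sp=5, e=sp−y=-3.75; I=1.25, D=e−e_prev=-8.75; u=3/2·(-3.75)+1/4·1.25+0·(-8.75)=-5.3125; next y=3/5·8.75+1·(-5.3125)=-0.0625
n=2: y=-0.0625, sp=5, e=sp−y=5.0625; I=6.3125, D=e−e_prev=8.8125; u=3/2·5.0625+1/4·6.3125+0·8.8125=9.171875; next y=3/5·(-0.0625)+1·9.171875=9.134375
n=3: y=9.134375, sp=5, e=sp−y=-4.134375; I=2.178125, D=e−e_prev=-9.196875; u=3/2·(-4.134375)+1/4·2.178125+0·(-9.196875)≈-5.657031; next y=3/5·9.134375+1·(-5.657031)≈-0.176406
n=4: y≈-0.176406, sp=5, e=sp−y≈5.176406; I≈7.354531, D=e−e_prev≈9.310781; u=3/2·5.176406+1/4·7.354531+0·9.310781≈9.603242; next y=3/5·(-0.176406)+1·9.603242≈9.497398
n=5: y≈9.497398, sp=5, e=sp−y≈-4.497398; I≈2.857133, D=e−e_prev≈-9.673805; u=3/2·(-4.497398)+1/4·2.857133+0·(-9.673805)≈-6.031814; next y=3/5·9.497398+1·(-6.031814)≈-0.333375
n=6: y≈-0.333375, sp=5, e=sp−y≈5.333375; I≈8.190508, D=e−e_prev≈9.830774; u=3/2·5.333375+1/4·8.190508+0·9.830774≈10.047690; next y=3/5·(-0.333375)+1·10.047690≈9.847665
n=7: y≈9.847665, sp=5, e=sp−y≈-4.847665; I≈3.342843, D=e−e_prev≈-10.181040; u=3/2·(-4.847665)+1/4·3.342843+0·(-10.181040)≈-6.435787; next y=3/5·9.847665+1·(-6.435787)≈-0.527188

0 5 8.750 0.000
1 5 -5.313 8.750
2 5 9.172 -0.063
3 5 -5.657 9.134
4 5 9.603 -0.176
5 5 -6.032 9.497
6 5 10.048 -0.333
7 5 -6.436 9.848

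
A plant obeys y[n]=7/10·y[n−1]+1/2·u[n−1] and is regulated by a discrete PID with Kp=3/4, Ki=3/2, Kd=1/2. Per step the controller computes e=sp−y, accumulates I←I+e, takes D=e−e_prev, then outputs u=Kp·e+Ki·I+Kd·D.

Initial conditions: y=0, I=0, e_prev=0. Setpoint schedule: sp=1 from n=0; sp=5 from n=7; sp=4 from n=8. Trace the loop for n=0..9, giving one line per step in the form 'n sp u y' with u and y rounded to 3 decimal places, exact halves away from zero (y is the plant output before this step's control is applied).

(exact arithmetic carried between steps; '≈' marks a value shown rounded to 6 d.p. or computed from one; I and e_prev carry over from the previous line; the table rounds u and y to 3 d.p., halves away from zero)
n=0: y=0, sp=1, e=sp−y=1; I=1, D=e−e_prev=1; u=3/4·1+3/2·1+1/2·1=2.75; next y=7/10·0+1/2·2.75=1.375
n=1: y=1.375, sp=1, e=sp−y=-0.375; I=0.625, D=e−e_prev=-1.375; u=3/4·(-0.375)+3/2·0.625+1/2·(-1.375)=-0.03125; next y=7/10·1.375+1/2·(-0.03125)=0.946875
n=2: y=0.946875, sp=1, e=sp−y=0.053125; I=0.678125, D=e−e_prev=0.428125; u=3/4·0.053125+3/2·0.678125+1/2·0.428125≈1.271094; next y=7/10·0.946875+1/2·1.271094≈1.298359
n=3: y≈1.298359, sp=1, e=sp−y≈-0.298359; I≈0.379766, D=e−e_prev≈-0.351484; u=3/4·(-0.298359)+3/2·0.379766+1/2·(-0.351484)≈0.170137; next y=7/10·1.298359+1/2·0.170137≈0.993920
n=4: y≈0.993920, sp=1, e=sp−y≈0.006080; I≈0.385846, D=e−e_prev≈0.304439; u=3/4·0.006080+3/2·0.385846+1/2·0.304439≈0.735548; next y=7/10·0.993920+1/2·0.735548≈1.063518
n=5: y≈1.063518, sp=1, e=sp−y≈-0.063518; I≈0.322328, D=e−e_prev≈-0.069598; u=3/4·(-0.063518)+3/2·0.322328+1/2·(-0.069598)≈0.401054; next y=7/10·1.063518+1/2·0.401054≈0.944990
n=6: y≈0.944990, sp=1, e=sp−y≈0.055010; I≈0.377338, D=e−e_prev≈0.118529; u=3/4·0.055010+3/2·0.377338+1/2·0.118529≈0.666529; next y=7/10·0.944990+1/2·0.666529≈0.994757
n=7: y≈0.994757, sp=5, e=sp−y≈4.005243; I≈4.382581, D=e−e_prev≈3.950232; u=3/4·4.005243+3/2·4.382581+1/2·3.950232≈11.552919; next y=7/10·0.994757+1/2·11.552919≈6.472790
n=8: y≈6.472790, sp=4, e=sp−y≈-2.472790; I≈1.909791, D=e−e_prev≈-6.478032; u=3/4·(-2.472790)+3/2·1.909791+1/2·(-6.478032)≈-2.228922; next y=7/10·6.472790+1/2·(-2.228922)≈3.416492
n=9: y≈3.416492, sp=4, e=sp−y≈0.583508; I≈2.493299, D=e−e_prev≈3.056298; u=3/4·0.583508+3/2·2.493299+1/2·3.056298≈5.705729; next y=7/10·3.416492+1/2·5.705729≈5.244409

0 1 2.750 0.000
1 1 -0.031 1.375
2 1 1.271 0.947
3 1 0.170 1.298
4 1 0.736 0.994
5 1 0.401 1.064
6 1 0.667 0.945
7 5 11.553 0.995
8 4 -2.229 6.473
9 4 5.706 3.416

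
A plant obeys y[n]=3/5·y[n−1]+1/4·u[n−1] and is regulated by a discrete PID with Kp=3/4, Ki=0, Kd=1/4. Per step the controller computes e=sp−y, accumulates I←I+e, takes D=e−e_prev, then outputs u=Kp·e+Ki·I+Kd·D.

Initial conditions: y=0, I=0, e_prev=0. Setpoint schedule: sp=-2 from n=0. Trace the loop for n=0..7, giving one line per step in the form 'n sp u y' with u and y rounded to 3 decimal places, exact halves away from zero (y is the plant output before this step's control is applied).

0 -2 -2.000 0.000
1 -2 -1.000 -0.500
2 -2 -1.075 -0.550
3 -2 -1.039 -0.599
4 -2 -1.031 -0.619
5 -2 -1.026 -0.629
6 -2 -1.023 -0.634
7 -2 -1.022 -0.636

(exact arithmetic carried between steps; '≈' marks a value shown rounded to 6 d.p. or computed from one; I and e_prev carry over from the previous line; the table rounds u and y to 3 d.p., halves away from zero)
n=0: y=0, sp=-2, e=sp−y=-2; I=-2, D=e−e_prev=-2; u=3/4·(-2)+0·(-2)+1/4·(-2)=-2; next y=3/5·0+1/4·(-2)=-0.5
n=1: y=-0.5, sp=-2, e=sp−y=-1.5; I=-3.5, D=e−e_prev=0.5; u=3/4·(-1.5)+0·(-3.5)+1/4·0.5=-1; next y=3/5·(-0.5)+1/4·(-1)=-0.55
n=2: y=-0.55, sp=-2, e=sp−y=-1.45; I=-4.95, D=e−e_prev=0.05; u=3/4·(-1.45)+0·(-4.95)+1/4·0.05=-1.075; next y=3/5·(-0.55)+1/4·(-1.075)=-0.59875
n=3: y=-0.59875, sp=-2, e=sp−y=-1.40125; I=-6.35125, D=e−e_prev=0.04875; u=3/4·(-1.40125)+0·(-6.35125)+1/4·0.04875=-1.03875; next y=3/5·(-0.59875)+1/4·(-1.03875)≈-0.618938
n=4: y≈-0.618938, sp=-2, e=sp−y≈-1.381063; I≈-7.732313, D=e−e_prev≈0.020188; u=3/4·(-1.381063)+0·(-7.732313)+1/4·0.020188≈-1.03075; next y=3/5·(-0.618938)+1/4·(-1.03075)≈-0.62905
n=5: y=-0.62905, sp=-2, e=sp−y=-1.37095; I≈-9.103263, D=e−e_prev≈0.010113; u=3/4·(-1.37095)+0·(-9.103263)+1/4·0.010113≈-1.025684; next y=3/5·(-0.62905)+1/4·(-1.025684)≈-0.633851
n=6: y≈-0.633851, sp=-2, e=sp−y≈-1.366149; I≈-10.469411, D=e−e_prev≈0.004801; u=3/4·(-1.366149)+0·(-10.469411)+1/4·0.004801≈-1.023411; next y=3/5·(-0.633851)+1/4·(-1.023411)≈-0.636164
n=7: y≈-0.636164, sp=-2, e=sp−y≈-1.363836; I≈-11.833248, D=e−e_prev≈0.002312; u=3/4·(-1.363836)+0·(-11.833248)+1/4·0.002312≈-1.022299; next y=3/5·(-0.636164)+1/4·(-1.022299)≈-0.637273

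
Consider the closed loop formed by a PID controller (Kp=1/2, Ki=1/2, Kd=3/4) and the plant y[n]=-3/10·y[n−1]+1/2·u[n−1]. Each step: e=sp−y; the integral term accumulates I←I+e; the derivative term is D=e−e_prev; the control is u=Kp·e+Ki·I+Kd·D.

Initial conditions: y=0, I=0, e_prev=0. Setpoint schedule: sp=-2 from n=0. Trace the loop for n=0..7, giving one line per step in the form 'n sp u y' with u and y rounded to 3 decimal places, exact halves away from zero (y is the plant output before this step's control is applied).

(exact arithmetic carried between steps; '≈' marks a value shown rounded to 6 d.p. or computed from one; I and e_prev carry over from the previous line; the table rounds u and y to 3 d.p., halves away from zero)
n=0: y=0, sp=-2, e=sp−y=-2; I=-2, D=e−e_prev=-2; u=1/2·(-2)+1/2·(-2)+3/4·(-2)=-3.5; next y=-3/10·0+1/2·(-3.5)=-1.75
n=1: y=-1.75, sp=-2, e=sp−y=-0.25; I=-2.25, D=e−e_prev=1.75; u=1/2·(-0.25)+1/2·(-2.25)+3/4·1.75=0.0625; next y=-3/10·(-1.75)+1/2·0.0625=0.55625
n=2: y=0.55625, sp=-2, e=sp−y=-2.55625; I=-4.80625, D=e−e_prev=-2.30625; u=1/2·(-2.55625)+1/2·(-4.80625)+3/4·(-2.30625)≈-5.410938; next y=-3/10·0.55625+1/2·(-5.410938)≈-2.872344
n=3: y≈-2.872344, sp=-2, e=sp−y≈0.872344; I≈-3.933906, D=e−e_prev≈3.428594; u=1/2·0.872344+1/2·(-3.933906)+3/4·3.428594≈1.040664; next y=-3/10·(-2.872344)+1/2·1.040664≈1.382035
n=4: y≈1.382035, sp=-2, e=sp−y≈-3.382035; I≈-7.315941, D=e−e_prev≈-4.254379; u=1/2·(-3.382035)+1/2·(-7.315941)+3/4·(-4.254379)≈-8.539772; next y=-3/10·1.382035+1/2·(-8.539772)≈-4.684497
n=5: y≈-4.684497, sp=-2, e=sp−y≈2.684497; I≈-4.631445, D=e−e_prev≈6.066532; u=1/2·2.684497+1/2·(-4.631445)+3/4·6.066532≈3.576425; next y=-3/10·(-4.684497)+1/2·3.576425≈3.193562
n=6: y≈3.193562, sp=-2, e=sp−y≈-5.193562; I≈-9.825006, D=e−e_prev≈-7.878058; u=1/2·(-5.193562)+1/2·(-9.825006)+3/4·(-7.878058)≈-13.417828; next y=-3/10·3.193562+1/2·(-13.417828)≈-7.666982
n=7: y≈-7.666982, sp=-2, e=sp−y≈5.666982; I≈-4.158024, D=e−e_prev≈10.860544; u=1/2·5.666982+1/2·(-4.158024)+3/4·10.860544≈8.899887; next y=-3/10·(-7.666982)+1/2·8.899887≈6.750038

0 -2 -3.500 0.000
1 -2 0.063 -1.750
2 -2 -5.411 0.556
3 -2 1.041 -2.872
4 -2 -8.540 1.382
5 -2 3.576 -4.684
6 -2 -13.418 3.194
7 -2 8.900 -7.667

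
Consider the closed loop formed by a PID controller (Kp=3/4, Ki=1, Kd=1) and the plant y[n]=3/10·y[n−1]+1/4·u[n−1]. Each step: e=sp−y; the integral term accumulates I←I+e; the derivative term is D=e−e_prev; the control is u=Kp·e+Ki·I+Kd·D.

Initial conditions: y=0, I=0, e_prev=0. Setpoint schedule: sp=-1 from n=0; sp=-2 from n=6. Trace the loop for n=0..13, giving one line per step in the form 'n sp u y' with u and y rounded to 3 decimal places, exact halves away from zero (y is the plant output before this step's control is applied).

0 -1 -2.750 0.000
1 -1 -0.859 -0.688
2 -1 -2.592 -0.421
3 -1 -1.933 -0.774
4 -1 -2.674 -0.716
5 -1 -2.439 -0.883
6 -2 -5.496 -0.875
7 -2 -3.518 -1.636
8 -2 -5.375 -1.370
9 -2 -4.681 -1.755
10 -2 -5.471 -1.697
11 -2 -5.221 -1.877
12 -2 -5.547 -1.868
13 -2 -5.453 -1.947

(exact arithmetic carried between steps; '≈' marks a value shown rounded to 6 d.p. or computed from one; I and e_prev carry over from the previous line; the table rounds u and y to 3 d.p., halves away from zero)
n=0: y=0, sp=-1, e=sp−y=-1; I=-1, D=e−e_prev=-1; u=3/4·(-1)+1·(-1)+1·(-1)=-2.75; next y=3/10·0+1/4·(-2.75)=-0.6875
n=1: y=-0.6875, sp=-1, e=sp−y=-0.3125; I=-1.3125, D=e−e_prev=0.6875; u=3/4·(-0.3125)+1·(-1.3125)+1·0.6875=-0.859375; next y=3/10·(-0.6875)+1/4·(-0.859375)≈-0.421094
n=2: y≈-0.421094, sp=-1, e=sp−y≈-0.578906; I≈-1.891406, D=e−e_prev≈-0.266406; u=3/4·(-0.578906)+1·(-1.891406)+1·(-0.266406)≈-2.591992; next y=3/10·(-0.421094)+1/4·(-2.591992)≈-0.774326
n=3: y≈-0.774326, sp=-1, e=sp−y≈-0.225674; I≈-2.117080, D=e−e_prev≈0.353232; u=3/4·(-0.225674)+1·(-2.117080)+1·0.353232≈-1.933103; next y=3/10·(-0.774326)+1/4·(-1.933103)≈-0.715574
n=4: y≈-0.715574, sp=-1, e=sp−y≈-0.284426; I≈-2.401506, D=e−e_prev≈-0.058753; u=3/4·(-0.284426)+1·(-2.401506)+1·(-0.058753)≈-2.673579; next y=3/10·(-0.715574)+1/4·(-2.673579)≈-0.883067
n=5: y≈-0.883067, sp=-1, e=sp−y≈-0.116933; I≈-2.518440, D=e−e_prev≈0.167493; u=3/4·(-0.116933)+1·(-2.518440)+1·0.167493≈-2.438646; next y=3/10·(-0.883067)+1/4·(-2.438646)≈-0.874582
n=6: y≈-0.874582, sp=-2, e=sp−y≈-1.125418; I≈-3.643858, D=e−e_prev≈-1.008485; u=3/4·(-1.125418)+1·(-3.643858)+1·(-1.008485)≈-5.496407; next y=3/10·(-0.874582)+1/4·(-5.496407)≈-1.636476
n=7: y≈-1.636476, sp=-2, e=sp−y≈-0.363524; I≈-4.007382, D=e−e_prev≈0.761895; u=3/4·(-0.363524)+1·(-4.007382)+1·0.761895≈-3.518130; next y=3/10·(-1.636476)+1/4·(-3.518130)≈-1.370475
n=8: y≈-1.370475, sp=-2, e=sp−y≈-0.629525; I≈-4.636906, D=e−e_prev≈-0.266001; u=3/4·(-0.629525)+1·(-4.636906)+1·(-0.266001)≈-5.375051; next y=3/10·(-1.370475)+1/4·(-5.375051)≈-1.754905
n=9: y≈-1.754905, sp=-2, e=sp−y≈-0.245095; I≈-4.882001, D=e−e_prev≈0.384430; u=3/4·(-0.245095)+1·(-4.882001)+1·0.384430≈-4.681392; next y=3/10·(-1.754905)+1/4·(-4.681392)≈-1.696820
n=10: y≈-1.696820, sp=-2, e=sp−y≈-0.303180; I≈-5.185181, D=e−e_prev≈-0.058086; u=3/4·(-0.303180)+1·(-5.185181)+1·(-0.058086)≈-5.470652; next y=3/10·(-1.696820)+1/4·(-5.470652)≈-1.876709
n=11: y≈-1.876709, sp=-2, e=sp−y≈-0.123291; I≈-5.308472, D=e−e_prev≈0.179889; u=3/4·(-0.123291)+1·(-5.308472)+1·0.179889≈-5.221051; next y=3/10·(-1.876709)+1/4·(-5.221051)≈-1.868276
n=12: y≈-1.868276, sp=-2, e=sp−y≈-0.131724; I≈-5.440197, D=e−e_prev≈-0.008433; u=3/4·(-0.131724)+1·(-5.440197)+1·(-0.008433)≈-5.547424; next y=3/10·(-1.868276)+1/4·(-5.547424)≈-1.947339
n=13: y≈-1.947339, sp=-2, e=sp−y≈-0.052661; I≈-5.492858, D=e−e_prev≈0.079063; u=3/4·(-0.052661)+1·(-5.492858)+1·0.079063≈-5.453291; next y=3/10·(-1.947339)+1/4·(-5.453291)≈-1.947524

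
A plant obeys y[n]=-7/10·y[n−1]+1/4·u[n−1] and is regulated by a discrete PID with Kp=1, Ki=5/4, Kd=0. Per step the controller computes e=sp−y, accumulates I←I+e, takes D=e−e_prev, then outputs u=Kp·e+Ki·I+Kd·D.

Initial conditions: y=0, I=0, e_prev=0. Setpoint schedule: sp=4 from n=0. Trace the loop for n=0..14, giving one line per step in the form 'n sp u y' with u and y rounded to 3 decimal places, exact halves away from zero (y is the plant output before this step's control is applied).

0 4 9.000 0.000
1 4 8.938 2.250
2 4 14.704 0.659
3 4 13.131 3.214
4 4 19.022 1.033
5 4 15.981 4.033
6 4 22.376 1.172
7 4 17.808 4.773
8 4 25.082 1.111
9 4 18.834 5.493
10 4 27.384 0.863
11 4 19.204 6.242
12 4 29.474 0.432
13 4 19.007 7.066
14 4 31.511 -0.195

(exact arithmetic carried between steps; '≈' marks a value shown rounded to 6 d.p. or computed from one; I and e_prev carry over from the previous line; the table rounds u and y to 3 d.p., halves away from zero)
n=0: y=0, sp=4, e=sp−y=4; I=4, D=e−e_prev=4; u=1·4+5/4·4+0·4=9; next y=-7/10·0+1/4·9=2.25
n=1: y=2.25, sp=4, e=sp−y=1.75; I=5.75, D=e−e_prev=-2.25; u=1·1.75+5/4·5.75+0·(-2.25)=8.9375; next y=-7/10·2.25+1/4·8.9375=0.659375
n=2: y=0.659375, sp=4, e=sp−y=3.340625; I=9.090625, D=e−e_prev=1.590625; u=1·3.340625+5/4·9.090625+0·1.590625≈14.703906; next y=-7/10·0.659375+1/4·14.703906≈3.214414
n=3: y≈3.214414, sp=4, e=sp−y≈0.785586; I≈9.876211, D=e−e_prev≈-2.555039; u=1·0.785586+5/4·9.876211+0·(-2.555039)≈13.130850; next y=-7/10·3.214414+1/4·13.130850≈1.032623
n=4: y≈1.032623, sp=4, e=sp−y≈2.967377; I≈12.843588, D=e−e_prev≈2.181792; u=1·2.967377+5/4·12.843588+0·2.181792≈19.021863; next y=-7/10·1.032623+1/4·19.021863≈4.032630
n=5: y≈4.032630, sp=4, e=sp−y≈-0.032630; I≈12.810958, D=e−e_prev≈-3.000007; u=1·(-0.032630)+5/4·12.810958+0·(-3.000007)≈15.981068; next y=-7/10·4.032630+1/4·15.981068≈1.172426
n=6: y≈1.172426, sp=4, e=sp−y≈2.827574; I≈15.638532, D=e−e_prev≈2.860204; u=1·2.827574+5/4·15.638532+0·2.860204≈22.375739; next y=-7/10·1.172426+1/4·22.375739≈4.773237
n=7: y≈4.773237, sp=4, e=sp−y≈-0.773237; I≈14.865296, D=e−e_prev≈-3.600811; u=1·(-0.773237)+5/4·14.865296+0·(-3.600811)≈17.808383; next y=-7/10·4.773237+1/4·17.808383≈1.110830
n=8: y≈1.110830, sp=4, e=sp−y≈2.889170; I≈17.754466, D=e−e_prev≈3.662406; u=1·2.889170+5/4·17.754466+0·3.662406≈25.082252; next y=-7/10·1.110830+1/4·25.082252≈5.492982
n=9: y≈5.492982, sp=4, e=sp−y≈-1.492982; I≈16.261484, D=e−e_prev≈-4.382152; u=1·(-1.492982)+5/4·16.261484+0·(-4.382152)≈18.833873; next y=-7/10·5.492982+1/4·18.833873≈0.863381
n=10: y≈0.863381, sp=4, e=sp−y≈3.136619; I≈19.398103, D=e−e_prev≈4.629601; u=1·3.136619+5/4·19.398103+0·4.629601≈27.384248; next y=-7/10·0.863381+1/4·27.384248≈6.241695
n=11: y≈6.241695, sp=4, e=sp−y≈-2.241695; I≈17.156408, D=e−e_prev≈-5.378314; u=1·(-2.241695)+5/4·17.156408+0·(-5.378314)≈19.203814; next y=-7/10·6.241695+1/4·19.203814≈0.431767
n=12: y≈0.431767, sp=4, e=sp−y≈3.568233; I≈20.724641, D=e−e_prev≈5.809928; u=1·3.568233+5/4·20.724641+0·5.809928≈29.474034; next y=-7/10·0.431767+1/4·29.474034≈7.066272
n=13: y≈7.066272, sp=4, e=sp−y≈-3.066272; I≈17.658369, D=e−e_prev≈-6.634505; u=1·(-3.066272)+5/4·17.658369+0·(-6.634505)≈19.006690; next y=-7/10·7.066272+1/4·19.006690≈-0.194718
n=14: y≈-0.194718, sp=4, e=sp−y≈4.194718; I≈21.853087, D=e−e_prev≈7.260990; u=1·4.194718+5/4·21.853087+0·7.260990≈31.511076; next y=-7/10·(-0.194718)+1/4·31.511076≈8.014072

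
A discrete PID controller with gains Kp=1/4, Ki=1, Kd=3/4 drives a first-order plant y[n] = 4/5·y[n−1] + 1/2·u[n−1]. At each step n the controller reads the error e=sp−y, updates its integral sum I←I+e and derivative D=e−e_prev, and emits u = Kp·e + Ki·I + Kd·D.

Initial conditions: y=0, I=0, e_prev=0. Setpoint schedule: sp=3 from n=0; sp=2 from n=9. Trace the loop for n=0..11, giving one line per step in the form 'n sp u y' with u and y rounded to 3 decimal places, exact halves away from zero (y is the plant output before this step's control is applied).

0 3 6.000 0.000
1 3 0.750 3.000
2 3 3.450 2.775
3 3 1.166 3.945
4 3 1.511 3.739
5 3 0.602 3.747
6 3 0.758 3.298
7 3 0.685 3.017
8 3 0.979 2.756
9 2 -0.850 2.695
10 2 1.087 1.731
11 2 0.239 1.928

(exact arithmetic carried between steps; '≈' marks a value shown rounded to 6 d.p. or computed from one; I and e_prev carry over from the previous line; the table rounds u and y to 3 d.p., halves away from zero)
n=0: y=0, sp=3, e=sp−y=3; I=3, D=e−e_prev=3; u=1/4·3+1·3+3/4·3=6; next y=4/5·0+1/2·6=3
n=1: y=3, sp=3, e=sp−y=0; I=3, D=e−e_prev=-3; u=1/4·0+1·3+3/4·(-3)=0.75; next y=4/5·3+1/2·0.75=2.775
n=2: y=2.775, sp=3, e=sp−y=0.225; I=3.225, D=e−e_prev=0.225; u=1/4·0.225+1·3.225+3/4·0.225=3.45; next y=4/5·2.775+1/2·3.45=3.945
n=3: y=3.945, sp=3, e=sp−y=-0.945; I=2.28, D=e−e_prev=-1.17; u=1/4·(-0.945)+1·2.28+3/4·(-1.17)=1.16625; next y=4/5·3.945+1/2·1.16625=3.739125
n=4: y=3.739125, sp=3, e=sp−y=-0.739125; I=1.540875, D=e−e_prev=0.205875; u=1/4·(-0.739125)+1·1.540875+3/4·0.205875=1.5105; next y=4/5·3.739125+1/2·1.5105=3.74655
n=5: y=3.74655, sp=3, e=sp−y=-0.74655; I=0.794325, D=e−e_prev=-0.007425; u=1/4·(-0.74655)+1·0.794325+3/4·(-0.007425)≈0.602119; next y=4/5·3.74655+1/2·0.602119≈3.298299
n=6: y≈3.298299, sp=3, e=sp−y≈-0.298299; I≈0.496026, D=e−e_prev≈0.448251; u=1/4·(-0.298299)+1·0.496026+3/4·0.448251≈0.757639; next y=4/5·3.298299+1/2·0.757639≈3.017459
n=7: y≈3.017459, sp=3, e=sp−y≈-0.017459; I≈0.478567, D=e−e_prev≈0.280841; u=1/4·(-0.017459)+1·0.478567+3/4·0.280841≈0.684832; next y=4/5·3.017459+1/2·0.684832≈2.756383
n=8: y≈2.756383, sp=3, e=sp−y≈0.243617; I≈0.722183, D=e−e_prev≈0.261076; u=1/4·0.243617+1·0.722183+3/4·0.261076≈0.978894; next y=4/5·2.756383+1/2·0.978894≈2.694554
n=9: y≈2.694554, sp=2, e=sp−y≈-0.694554; I≈0.027630, D=e−e_prev≈-0.938170; u=1/4·(-0.694554)+1·0.027630+3/4·(-0.938170)≈-0.849637; next y=4/5·2.694554+1/2·(-0.849637)≈1.730825
n=10: y≈1.730825, sp=2, e=sp−y≈0.269175; I≈0.296805, D=e−e_prev≈0.963729; u=1/4·0.269175+1·0.296805+3/4·0.963729≈1.086896; next y=4/5·1.730825+1/2·1.086896≈1.928108
n=11: y≈1.928108, sp=2, e=sp−y≈0.071892; I≈0.368697, D=e−e_prev≈-0.197283; u=1/4·0.071892+1·0.368697+3/4·(-0.197283)≈0.238708; next y=4/5·1.928108+1/2·0.238708≈1.661840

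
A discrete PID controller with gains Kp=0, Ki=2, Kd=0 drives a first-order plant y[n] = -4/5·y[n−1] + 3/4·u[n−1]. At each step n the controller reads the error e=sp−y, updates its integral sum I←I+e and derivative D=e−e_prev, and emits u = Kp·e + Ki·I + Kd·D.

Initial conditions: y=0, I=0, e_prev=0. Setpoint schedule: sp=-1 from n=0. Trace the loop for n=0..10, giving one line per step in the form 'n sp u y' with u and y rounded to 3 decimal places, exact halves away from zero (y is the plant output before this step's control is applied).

0 -1 -2.000 0.000
1 -1 -1.000 -1.500
2 -1 -3.900 0.450
3 -1 0.670 -3.285
4 -1 -7.591 3.131
5 -1 6.804 -8.198
6 -1 -18.518 11.661
7 -1 25.917 -23.218
8 -1 -52.107 38.012
9 -1 84.873 -69.490
10 -1 -155.621 119.247

(exact arithmetic carried between steps; '≈' marks a value shown rounded to 6 d.p. or computed from one; I and e_prev carry over from the previous line; the table rounds u and y to 3 d.p., halves away from zero)
n=0: y=0, sp=-1, e=sp−y=-1; I=-1, D=e−e_prev=-1; u=0·(-1)+2·(-1)+0·(-1)=-2; next y=-4/5·0+3/4·(-2)=-1.5
n=1: y=-1.5, sp=-1, e=sp−y=0.5; I=-0.5, D=e−e_prev=1.5; u=0·0.5+2·(-0.5)+0·1.5=-1; next y=-4/5·(-1.5)+3/4·(-1)=0.45
n=2: y=0.45, sp=-1, e=sp−y=-1.45; I=-1.95, D=e−e_prev=-1.95; u=0·(-1.45)+2·(-1.95)+0·(-1.95)=-3.9; next y=-4/5·0.45+3/4·(-3.9)=-3.285
n=3: y=-3.285, sp=-1, e=sp−y=2.285; I=0.335, D=e−e_prev=3.735; u=0·2.285+2·0.335+0·3.735=0.67; next y=-4/5·(-3.285)+3/4·0.67=3.1305
n=4: y=3.1305, sp=-1, e=sp−y=-4.1305; I=-3.7955, D=e−e_prev=-6.4155; u=0·(-4.1305)+2·(-3.7955)+0·(-6.4155)=-7.591; next y=-4/5·3.1305+3/4·(-7.591)=-8.19765
n=5: y=-8.19765, sp=-1, e=sp−y=7.19765; I=3.40215, D=e−e_prev=11.32815; u=0·7.19765+2·3.40215+0·11.32815=6.8043; next y=-4/5·(-8.19765)+3/4·6.8043=11.661345
n=6: y=11.661345, sp=-1, e=sp−y=-12.661345; I=-9.259195, D=e−e_prev=-19.858995; u=0·(-12.661345)+2·(-9.259195)+0·(-19.858995)=-18.51839; next y=-4/5·11.661345+3/4·(-18.51839)≈-23.217869
n=7: y≈-23.217869, sp=-1, e=sp−y≈22.217869; I≈12.958674, D=e−e_prev≈34.879214; u=0·22.217869+2·12.958674+0·34.879214≈25.917347; next y=-4/5·(-23.217869)+3/4·25.917347≈38.012305
n=8: y≈38.012305, sp=-1, e=sp−y≈-39.012305; I≈-26.053632, D=e−e_prev≈-61.230174; u=0·(-39.012305)+2·(-26.053632)+0·(-61.230174)≈-52.107263; next y=-4/5·38.012305+3/4·(-52.107263)≈-69.490291
n=9: y≈-69.490291, sp=-1, e=sp−y≈68.490291; I≈42.436660, D=e−e_prev≈107.502596; u=0·68.490291+2·42.436660+0·107.502596≈84.873320; next y=-4/5·(-69.490291)+3/4·84.873320≈119.247223
n=10: y≈119.247223, sp=-1, e=sp−y≈-120.247223; I≈-77.810563, D=e−e_prev≈-188.737514; u=0·(-120.247223)+2·(-77.810563)+0·(-188.737514)≈-155.621126; next y=-4/5·119.247223+3/4·(-155.621126)≈-212.113623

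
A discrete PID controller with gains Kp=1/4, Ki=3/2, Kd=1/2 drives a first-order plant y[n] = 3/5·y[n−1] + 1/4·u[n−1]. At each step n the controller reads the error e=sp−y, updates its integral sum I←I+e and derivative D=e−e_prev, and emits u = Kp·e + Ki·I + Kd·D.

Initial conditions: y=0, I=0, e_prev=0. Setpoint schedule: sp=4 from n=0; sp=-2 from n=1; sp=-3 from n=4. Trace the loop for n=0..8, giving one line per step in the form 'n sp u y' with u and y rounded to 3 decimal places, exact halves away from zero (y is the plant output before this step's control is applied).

0 4 9.000 0.000
1 -2 -5.563 2.250
2 -2 -2.659 -0.041
3 -2 -5.284 -0.689
4 -3 -7.473 -1.734
5 -3 -6.751 -2.909
6 -3 -6.296 -3.433
7 -3 -5.457 -3.634
8 -3 -4.807 -3.544

(exact arithmetic carried between steps; '≈' marks a value shown rounded to 6 d.p. or computed from one; I and e_prev carry over from the previous line; the table rounds u and y to 3 d.p., halves away from zero)
n=0: y=0, sp=4, e=sp−y=4; I=4, D=e−e_prev=4; u=1/4·4+3/2·4+1/2·4=9; next y=3/5·0+1/4·9=2.25
n=1: y=2.25, sp=-2, e=sp−y=-4.25; I=-0.25, D=e−e_prev=-8.25; u=1/4·(-4.25)+3/2·(-0.25)+1/2·(-8.25)=-5.5625; next y=3/5·2.25+1/4·(-5.5625)=-0.040625
n=2: y=-0.040625, sp=-2, e=sp−y=-1.959375; I=-2.209375, D=e−e_prev=2.290625; u=1/4·(-1.959375)+3/2·(-2.209375)+1/2·2.290625≈-2.658594; next y=3/5·(-0.040625)+1/4·(-2.658594)≈-0.689023
n=3: y≈-0.689023, sp=-2, e=sp−y≈-1.310977; I≈-3.520352, D=e−e_prev≈0.648398; u=1/4·(-1.310977)+3/2·(-3.520352)+1/2·0.648398≈-5.284072; next y=3/5·(-0.689023)+1/4·(-5.284072)≈-1.734432
n=4: y≈-1.734432, sp=-3, e=sp−y≈-1.265568; I≈-4.785919, D=e−e_prev≈0.045409; u=1/4·(-1.265568)+3/2·(-4.785919)+1/2·0.045409≈-7.472567; next y=3/5·(-1.734432)+1/4·(-7.472567)≈-2.908801
n=5: y≈-2.908801, sp=-3, e=sp−y≈-0.091199; I≈-4.877118, D=e−e_prev≈1.174369; u=1/4·(-0.091199)+3/2·(-4.877118)+1/2·1.174369≈-6.751293; next y=3/5·(-2.908801)+1/4·(-6.751293)≈-3.433104
n=6: y≈-3.433104, sp=-3, e=sp−y≈0.433104; I≈-4.444015, D=e−e_prev≈0.524303; u=1/4·0.433104+3/2·(-4.444015)+1/2·0.524303≈-6.295595; next y=3/5·(-3.433104)+1/4·(-6.295595)≈-3.633761
n=7: y≈-3.633761, sp=-3, e=sp−y≈0.633761; I≈-3.810254, D=e−e_prev≈0.200657; u=1/4·0.633761+3/2·(-3.810254)+1/2·0.200657≈-5.456612; next y=3/5·(-3.633761)+1/4·(-5.456612)≈-3.544409
n=8: y≈-3.544409, sp=-3, e=sp−y≈0.544409; I≈-3.265844, D=e−e_prev≈-0.089351; u=1/4·0.544409+3/2·(-3.265844)+1/2·(-0.089351)≈-4.807340; next y=3/5·(-3.544409)+1/4·(-4.807340)≈-3.328481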